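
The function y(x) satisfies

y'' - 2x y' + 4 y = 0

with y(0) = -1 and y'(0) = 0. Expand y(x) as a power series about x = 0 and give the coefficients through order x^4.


Ansatz: y(x) = sum_{n>=0} a_n x^n, so y'(x) = sum_{n>=1} n a_n x^(n-1) and y''(x) = sum_{n>=2} n(n-1) a_n x^(n-2).
Substitute into P(x) y'' + Q(x) y' + R(x) y = 0 with P(x) = 1, Q(x) = -2x, R(x) = 4, and match powers of x.
Initial conditions: a_0 = -1, a_1 = 0.
Setting the coefficient of each power of x to zero and solving order by order (substituting the coefficients already found):
  x^0: 2 a_2 + 4 a_0 = 0  ->  2 a_2 = -4 a_0 = 4  ->  a_2 = 2
  x^1: 6 a_3 + 2 a_1 = 0  ->  6 a_3 = -2 a_1 = 0  ->  a_3 = 0
  x^2: 12 a_4 = 0  ->  a_4 = 0
Truncated series: y(x) = -1 + 2 x^2 + O(x^5).

a_0 = -1; a_1 = 0; a_2 = 2; a_3 = 0; a_4 = 0


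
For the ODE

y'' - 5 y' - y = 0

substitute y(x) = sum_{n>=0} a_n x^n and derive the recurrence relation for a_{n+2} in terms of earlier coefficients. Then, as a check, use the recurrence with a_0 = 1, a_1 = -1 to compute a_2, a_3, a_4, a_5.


Substitute y = sum_n a_n x^n.
y''(x) has coefficient (n+2)(n+1) a_{n+2} at x^n;
-5 y'(x) has coefficient -5 (n+1) a_{n+1} at x^n;
-y(x) has coefficient -1 a_n at x^n.
Matching x^n: (n+2)(n+1) a_{n+2} - 5 (n+1) a_{n+1} - 1 a_n = 0.
Thus a_{n+2} = [5 (n+1) a_{n+1} + 1 a_n] / ((n+1)(n+2)).

Check with a_0 = 1, a_1 = -1 (apply the recurrence for n = 0, 1, 2, 3): a_0 = 1, a_1 = -1, a_2 = -2, a_3 = -7/2, a_4 = -109/24, a_5 = -283/60.

a_(n+2) = [5 (n+1) a_(n+1) + 1 a_n] / ((n+1)(n+2)); check: a_0 = 1, a_1 = -1, a_2 = -2, a_3 = -7/2, a_4 = -109/24, a_5 = -283/60


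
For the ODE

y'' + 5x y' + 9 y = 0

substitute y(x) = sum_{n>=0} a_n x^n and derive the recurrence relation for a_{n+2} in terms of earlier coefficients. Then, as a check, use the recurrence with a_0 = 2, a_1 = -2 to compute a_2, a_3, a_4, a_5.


Substitute y = sum_n a_n x^n.
y''(x) has coefficient (n+2)(n+1) a_{n+2} at x^n;
5 x y'(x) has coefficient 5 n a_n at x^n (shift);
9 y(x) has coefficient 9 a_n at x^n.
Matching x^n: (n+2)(n+1) a_{n+2} + (5n + 9) a_n = 0.
Thus a_{n+2} = (-5n - 9) / ((n+1)(n+2)) * a_n.

Check with a_0 = 2, a_1 = -2 (apply the recurrence for n = 0, 1, 2, 3): a_0 = 2, a_1 = -2, a_2 = -9, a_3 = 14/3, a_4 = 57/4, a_5 = -28/5.

a_(n+2) = (-5n - 9) / ((n+1)(n+2)) * a_n; check: a_0 = 2, a_1 = -2, a_2 = -9, a_3 = 14/3, a_4 = 57/4, a_5 = -28/5


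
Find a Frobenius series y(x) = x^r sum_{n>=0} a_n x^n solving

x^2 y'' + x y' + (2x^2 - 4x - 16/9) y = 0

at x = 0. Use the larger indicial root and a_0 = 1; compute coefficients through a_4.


Write in Frobenius form y'' + (p(x)/x) y' + (q(x)/x^2) y = 0:
  p(x) = 1,  q(x) = 2x^2 - 4x - 16/9.
Indicial equation: r(r-1) + (1) r + (-16/9) = 0 -> roots r_1 = 4/3, r_2 = -4/3.
Take r = r_1 = 4/3. Let y(x) = x^r sum_{n>=0} a_n x^n with a_0 = 1.
Substitute y = x^r sum a_n x^n and match x^{r+n}. The recurrence is
  D(n) a_n - 4 a_{n-1} + 2 a_{n-2} = 0,  where D(n) = (r+n)(r+n-1) + (1)(r+n) + (-16/9).
  a_n = [4 a_{n-1} - 2 a_{n-2}] / D(n).
Since the indicial polynomial factors as (r - r_1)(r - r_2), D(n) = (r_1 + n - r_1)(r_1 + n - r_2) = n(n + 8/3).
Evaluating step by step (a_0 = 1):
  n = 1: D(1) = 1(1 + 8/3) = 11/3; numerator = 4(1) = 4; a_1 = (4)/(11/3) = 12/11
  n = 2: D(2) = 2(2 + 8/3) = 28/3; numerator = 4(12/11) - 2(1) = 26/11; a_2 = (26/11)/(28/3) = 39/154
  n = 3: D(3) = 3(3 + 8/3) = 17; numerator = 4(39/154) - 2(12/11) = -90/77; a_3 = (-90/77)/(17) = -90/1309
  n = 4: D(4) = 4(4 + 8/3) = 80/3; numerator = 4(-90/1309) - 2(39/154) = -93/119; a_4 = (-93/119)/(80/3) = -279/9520

r = 4/3; a_0 = 1; a_1 = 12/11; a_2 = 39/154; a_3 = -90/1309; a_4 = -279/9520


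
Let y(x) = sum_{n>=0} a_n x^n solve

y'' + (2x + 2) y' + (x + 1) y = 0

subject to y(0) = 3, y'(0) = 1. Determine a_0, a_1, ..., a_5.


Ansatz: y(x) = sum_{n>=0} a_n x^n, so y'(x) = sum_{n>=1} n a_n x^(n-1) and y''(x) = sum_{n>=2} n(n-1) a_n x^(n-2).
Substitute into P(x) y'' + Q(x) y' + R(x) y = 0 with P(x) = 1, Q(x) = 2x + 2, R(x) = x + 1, and match powers of x.
Initial conditions: a_0 = 3, a_1 = 1.
Setting the coefficient of each power of x to zero and solving order by order (substituting the coefficients already found):
  x^0: 2 a_2 + 2 a_1 + a_0 = 0  ->  2 a_2 = -2 a_1 - a_0 = -5  ->  a_2 = -5/2
  x^1: 6 a_3 + 4 a_2 + 3 a_1 + a_0 = 0  ->  6 a_3 = -4 a_2 - 3 a_1 - a_0 = 4  ->  a_3 = 2/3
  x^2: 12 a_4 + 6 a_3 + 5 a_2 + a_1 = 0  ->  12 a_4 = -6 a_3 - 5 a_2 - a_1 = 15/2  ->  a_4 = 5/8
  x^3: 20 a_5 + 8 a_4 + 7 a_3 + a_2 = 0  ->  20 a_5 = -8 a_4 - 7 a_3 - a_2 = -43/6  ->  a_5 = -43/120
Truncated series: y(x) = 3 + x - (5/2) x^2 + (2/3) x^3 + (5/8) x^4 - (43/120) x^5 + O(x^6).

a_0 = 3; a_1 = 1; a_2 = -5/2; a_3 = 2/3; a_4 = 5/8; a_5 = -43/120


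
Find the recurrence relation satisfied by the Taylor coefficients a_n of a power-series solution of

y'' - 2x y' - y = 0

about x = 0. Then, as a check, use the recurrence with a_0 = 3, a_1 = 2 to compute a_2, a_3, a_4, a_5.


Substitute y = sum_n a_n x^n.
y''(x) has coefficient (n+2)(n+1) a_{n+2} at x^n;
-2 x y'(x) has coefficient -2 n a_n at x^n (shift);
-y(x) has coefficient -1 a_n at x^n.
Matching x^n: (n+2)(n+1) a_{n+2} + (-2n - 1) a_n = 0.
Thus a_{n+2} = (2n + 1) / ((n+1)(n+2)) * a_n.

Check with a_0 = 3, a_1 = 2 (apply the recurrence for n = 0, 1, 2, 3): a_0 = 3, a_1 = 2, a_2 = 3/2, a_3 = 1, a_4 = 5/8, a_5 = 7/20.

a_(n+2) = (2n + 1) / ((n+1)(n+2)) * a_n; check: a_0 = 3, a_1 = 2, a_2 = 3/2, a_3 = 1, a_4 = 5/8, a_5 = 7/20


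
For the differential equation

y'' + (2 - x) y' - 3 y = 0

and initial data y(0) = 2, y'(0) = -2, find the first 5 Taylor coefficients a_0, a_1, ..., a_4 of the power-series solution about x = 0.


Ansatz: y(x) = sum_{n>=0} a_n x^n, so y'(x) = sum_{n>=1} n a_n x^(n-1) and y''(x) = sum_{n>=2} n(n-1) a_n x^(n-2).
Substitute into P(x) y'' + Q(x) y' + R(x) y = 0 with P(x) = 1, Q(x) = 2 - x, R(x) = -3, and match powers of x.
Initial conditions: a_0 = 2, a_1 = -2.
Setting the coefficient of each power of x to zero and solving order by order (substituting the coefficients already found):
  x^0: 2 a_2 + 2 a_1 - 3 a_0 = 0  ->  2 a_2 = -2 a_1 + 3 a_0 = 10  ->  a_2 = 5
  x^1: 6 a_3 + 4 a_2 - 4 a_1 = 0  ->  6 a_3 = -4 a_2 + 4 a_1 = -28  ->  a_3 = -14/3
  x^2: 12 a_4 + 6 a_3 - 5 a_2 = 0  ->  12 a_4 = -6 a_3 + 5 a_2 = 53  ->  a_4 = 53/12
Truncated series: y(x) = 2 - 2 x + 5 x^2 - (14/3) x^3 + (53/12) x^4 + O(x^5).

a_0 = 2; a_1 = -2; a_2 = 5; a_3 = -14/3; a_4 = 53/12


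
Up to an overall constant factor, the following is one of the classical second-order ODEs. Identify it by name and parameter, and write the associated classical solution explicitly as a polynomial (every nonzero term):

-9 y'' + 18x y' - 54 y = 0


All three coefficients share the factor -9; dividing through by -9 gives  y'' - 2x y' + 6 y = 0.
This matches the Hermite equation y'' - 2x y' + 2n y = 0 with 2n = 6, so n = 3; the polynomial solution is H_3(x).
With y = sum_k a_k x^k, matching x^k gives (k+2)(k+1) a_{k+2} = 2(k - n) a_k = 2(k - 3) a_k. The right side vanishes at k = 3, so the series with the parity of 3 terminates at degree 3.
Standard normalization: leading coefficient of H_n is 2^n, so a_3 = 2^3 = 8. Work downward with a_k = (k+1)(k+2) a_{k+2} / (2(k - n)):
  a_1 = (2)(3)(8) / (2(1 - 3)) = 48/(-4) = -12
Hence H_3(x) = 8 x^3 - 12 x.

H_3(x); series = 8 x^3 - 12 x


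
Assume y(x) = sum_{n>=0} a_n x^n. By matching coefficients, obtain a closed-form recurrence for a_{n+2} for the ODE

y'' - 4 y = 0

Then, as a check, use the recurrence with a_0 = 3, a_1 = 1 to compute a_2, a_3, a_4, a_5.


Substitute y = sum_n a_n x^n into y'' + (const) y = 0.
y''(x) = sum_{n>=0} (n+2)(n+1) a_{n+2} x^n.
The ODE becomes sum_n [(n+2)(n+1) a_{n+2} - 4 a_n] x^n = 0.
Setting each coefficient to zero gives the recurrence:
  (n+2)(n+1) a_{n+2} - 4 a_n = 0,
  a_{n+2} = 4 / ((n+1)(n+2)) a_n.

Check with a_0 = 3, a_1 = 1 (apply the recurrence for n = 0, 1, 2, 3): a_0 = 3, a_1 = 1, a_2 = 6, a_3 = 2/3, a_4 = 2, a_5 = 2/15.

a_{n+2} = 4/((n+1)(n+2)) * a_n; check: a_0 = 3, a_1 = 1, a_2 = 6, a_3 = 2/3, a_4 = 2, a_5 = 2/15


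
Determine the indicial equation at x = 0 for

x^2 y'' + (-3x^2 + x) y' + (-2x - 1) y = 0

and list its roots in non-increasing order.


Divide by x^2 to reach normal form y'' + P_1(x) y' + P_2(x) y = 0 with P_1(x) = -3 + 1/x and P_2(x) = -2/x - 1/x^2.
x = 0 is a singular point because the y'-coefficient -3 + 1/x has a pole at x = 0 and the y-coefficient -2/x - 1/x^2 has a pole at x = 0.
It is a regular singular point because x P_1(x) = p(x) = 1 - 3x and x^2 P_2(x) = q(x) = -2x - 1 are polynomials, hence analytic at x = 0.
p(0) = 1,  q(0) = -1.
Indicial equation: r(r-1) + p(0) r + q(0) = 0, i.e. r^2 + (p(0) - 1) r + q(0) = 0, i.e. r^2 - 1 = 0.
Discriminant: (0)^2 - 4(-1) = 4, so r = (0 ± 2)/2.
Solving: r_1 = 1, r_2 = -1.

indicial: r^2 - 1 = 0; roots r_1 = 1, r_2 = -1


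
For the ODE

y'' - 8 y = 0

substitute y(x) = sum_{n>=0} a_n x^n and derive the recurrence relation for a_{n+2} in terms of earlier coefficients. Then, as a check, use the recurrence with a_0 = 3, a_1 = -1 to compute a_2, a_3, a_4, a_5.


Substitute y = sum_n a_n x^n into y'' + (const) y = 0.
y''(x) = sum_{n>=0} (n+2)(n+1) a_{n+2} x^n.
The ODE becomes sum_n [(n+2)(n+1) a_{n+2} - 8 a_n] x^n = 0.
Setting each coefficient to zero gives the recurrence:
  (n+2)(n+1) a_{n+2} - 8 a_n = 0,
  a_{n+2} = 8 / ((n+1)(n+2)) a_n.

Check with a_0 = 3, a_1 = -1 (apply the recurrence for n = 0, 1, 2, 3): a_0 = 3, a_1 = -1, a_2 = 12, a_3 = -4/3, a_4 = 8, a_5 = -8/15.

a_{n+2} = 8/((n+1)(n+2)) * a_n; check: a_0 = 3, a_1 = -1, a_2 = 12, a_3 = -4/3, a_4 = 8, a_5 = -8/15


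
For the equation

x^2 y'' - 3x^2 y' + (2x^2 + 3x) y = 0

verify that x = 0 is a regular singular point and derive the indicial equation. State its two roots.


Divide by x^2 to reach normal form y'' + P_1(x) y' + P_2(x) y = 0 with P_1(x) = -3 and P_2(x) = 2 + 3/x.
x = 0 is a singular point because the y-coefficient 2 + 3/x has a pole at x = 0.
It is a regular singular point because x P_1(x) = p(x) = -3x and x^2 P_2(x) = q(x) = 2x^2 + 3x are polynomials, hence analytic at x = 0.
p(0) = 0,  q(0) = 0.
Indicial equation: r(r-1) + p(0) r + q(0) = 0, i.e. r^2 + (p(0) - 1) r + q(0) = 0, i.e. r^2 - 1 r = 0.
Discriminant: (-1)^2 - 4(0) = 1, so r = (1 ± 1)/2.
Solving: r_1 = 1, r_2 = 0.

indicial: r^2 - 1 r = 0; roots r_1 = 1, r_2 = 0


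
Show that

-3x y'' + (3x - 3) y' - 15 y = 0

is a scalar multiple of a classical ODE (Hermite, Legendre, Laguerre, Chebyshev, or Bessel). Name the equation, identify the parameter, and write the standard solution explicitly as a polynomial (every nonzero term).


All three coefficients share the factor -3; dividing through by -3 gives  x y'' + (1 - x) y' + 5 y = 0.
This matches the Laguerre equation x y'' + (1 - x) y' + n y = 0 with n = 5; the polynomial solution is L_5(x).
With y = sum_k a_k x^k, matching x^k gives (k+1)k a_{k+1} + (k+1) a_{k+1} - k a_k + n a_k = 0, i.e. (k+1)^2 a_{k+1} = (k - n) a_k = (k - 5) a_k. The right side vanishes at k = 5, so the series terminates at degree 5.
Standard normalization L_n(0) = 1 gives a_0 = 1. Work upward with a_{k+1} = (k - 5) a_k / (k+1)^2:
  a_1 = (0 - 5)(1) / 1^2 = -5/1 = -5
  a_2 = (1 - 5)(-5) / 2^2 = 20/4 = 5
  a_3 = (2 - 5)(5) / 3^2 = -15/9 = -5/3
  a_4 = (3 - 5)(-5/3) / 4^2 = (10/3)/16 = 5/24
  a_5 = (4 - 5)(5/24) / 5^2 = (-5/24)/25 = -1/120
Hence L_5(x) = -x^5/120 + 5 x^4/24 - 5 x^3/3 + 5 x^2 - 5 x + 1.

L_5(x); series = -x^5/120 + 5 x^4/24 - 5 x^3/3 + 5 x^2 - 5 x + 1


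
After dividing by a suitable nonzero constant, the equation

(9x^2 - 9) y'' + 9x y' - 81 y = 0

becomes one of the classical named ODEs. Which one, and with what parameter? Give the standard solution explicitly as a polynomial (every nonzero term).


All three coefficients share the factor -9; dividing through by -9 gives  (1 - x^2) y'' - x y' + 9 y = 0.
This matches the Chebyshev equation (1 - x^2) y'' - x y' + n^2 y = 0 (note the -x y' term, not -2x y') with n^2 = 9, so n = 3; the polynomial solution is T_3(x).
With y = sum_k a_k x^k, matching x^k gives (k+2)(k+1) a_{k+2} = (k^2 - n^2) a_k = (k - 3)(k + 3) a_k. The right side vanishes at k = 3, so the series with the parity of 3 terminates at degree 3.
Standard normalization: leading coefficient of T_n is 2^(n-1), so a_3 = 2^2 = 4. Work downward with a_k = (k+1)(k+2) a_{k+2} / ((k - 3)(k + 3)):
  a_1 = (2)(3)(4) / ((1 - 3)(1 + 3)) = 24/(-8) = -3
Hence T_3(x) = 4 x^3 - 3 x.

T_3(x); series = 4 x^3 - 3 x


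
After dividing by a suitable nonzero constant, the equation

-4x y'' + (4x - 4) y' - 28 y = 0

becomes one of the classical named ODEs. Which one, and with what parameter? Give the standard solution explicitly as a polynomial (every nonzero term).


All three coefficients share the factor -4; dividing through by -4 gives  x y'' + (1 - x) y' + 7 y = 0.
This matches the Laguerre equation x y'' + (1 - x) y' + n y = 0 with n = 7; the polynomial solution is L_7(x).
With y = sum_k a_k x^k, matching x^k gives (k+1)k a_{k+1} + (k+1) a_{k+1} - k a_k + n a_k = 0, i.e. (k+1)^2 a_{k+1} = (k - n) a_k = (k - 7) a_k. The right side vanishes at k = 7, so the series terminates at degree 7.
Standard normalization L_n(0) = 1 gives a_0 = 1. Work upward with a_{k+1} = (k - 7) a_k / (k+1)^2:
  a_1 = (0 - 7)(1) / 1^2 = -7/1 = -7
  a_2 = (1 - 7)(-7) / 2^2 = 42/4 = 21/2
  a_3 = (2 - 7)(21/2) / 3^2 = (-105/2)/9 = -35/6
  a_4 = (3 - 7)(-35/6) / 4^2 = (70/3)/16 = 35/24
  a_5 = (4 - 7)(35/24) / 5^2 = (-35/8)/25 = -7/40
  a_6 = (5 - 7)(-7/40) / 6^2 = (7/20)/36 = 7/720
  a_7 = (6 - 7)(7/720) / 7^2 = (-7/720)/49 = -1/5040
Hence L_7(x) = -x^7/5040 + 7 x^6/720 - 7 x^5/40 + 35 x^4/24 - 35 x^3/6 + 21 x^2/2 - 7 x + 1.

L_7(x); series = -x^7/5040 + 7 x^6/720 - 7 x^5/40 + 35 x^4/24 - 35 x^3/6 + 21 x^2/2 - 7 x + 1


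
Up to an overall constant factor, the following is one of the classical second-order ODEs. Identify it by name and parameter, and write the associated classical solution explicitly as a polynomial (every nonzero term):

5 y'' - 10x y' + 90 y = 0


All three coefficients share the factor 5; dividing through by 5 gives  y'' - 2x y' + 18 y = 0.
This matches the Hermite equation y'' - 2x y' + 2n y = 0 with 2n = 18, so n = 9; the polynomial solution is H_9(x).
With y = sum_k a_k x^k, matching x^k gives (k+2)(k+1) a_{k+2} = 2(k - n) a_k = 2(k - 9) a_k. The right side vanishes at k = 9, so the series with the parity of 9 terminates at degree 9.
Standard normalization: leading coefficient of H_n is 2^n, so a_9 = 2^9 = 512. Work downward with a_k = (k+1)(k+2) a_{k+2} / (2(k - n)):
  a_7 = (8)(9)(512) / (2(7 - 9)) = 36864/(-4) = -9216
  a_5 = (6)(7)(-9216) / (2(5 - 9)) = -387072/(-8) = 48384
  a_3 = (4)(5)(48384) / (2(3 - 9)) = 967680/(-12) = -80640
  a_1 = (2)(3)(-80640) / (2(1 - 9)) = -483840/(-16) = 30240
Hence H_9(x) = 512 x^9 - 9216 x^7 + 48384 x^5 - 80640 x^3 + 30240 x.

H_9(x); series = 512 x^9 - 9216 x^7 + 48384 x^5 - 80640 x^3 + 30240 x


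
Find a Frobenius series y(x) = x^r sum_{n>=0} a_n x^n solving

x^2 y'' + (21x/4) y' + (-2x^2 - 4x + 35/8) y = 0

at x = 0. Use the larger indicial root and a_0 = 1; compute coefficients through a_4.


Write in Frobenius form y'' + (p(x)/x) y' + (q(x)/x^2) y = 0:
  p(x) = 21/4,  q(x) = -2x^2 - 4x + 35/8.
Indicial equation: r(r-1) + (21/4) r + (35/8) = 0 -> roots r_1 = -7/4, r_2 = -5/2.
Take r = r_1 = -7/4. Let y(x) = x^r sum_{n>=0} a_n x^n with a_0 = 1.
Substitute y = x^r sum a_n x^n and match x^{r+n}. The recurrence is
  D(n) a_n - 4 a_{n-1} - 2 a_{n-2} = 0,  where D(n) = (r+n)(r+n-1) + (21/4)(r+n) + (35/8).
  a_n = [4 a_{n-1} + 2 a_{n-2}] / D(n).
Since the indicial polynomial factors as (r - r_1)(r - r_2), D(n) = (r_1 + n - r_1)(r_1 + n - r_2) = n(n + 3/4).
Evaluating step by step (a_0 = 1):
  n = 1: D(1) = 1(1 + 3/4) = 7/4; numerator = 4(1) = 4; a_1 = (4)/(7/4) = 16/7
  n = 2: D(2) = 2(2 + 3/4) = 11/2; numerator = 4(16/7) + 2(1) = 78/7; a_2 = (78/7)/(11/2) = 156/77
  n = 3: D(3) = 3(3 + 3/4) = 45/4; numerator = 4(156/77) + 2(16/7) = 976/77; a_3 = (976/77)/(45/4) = 3904/3465
  n = 4: D(4) = 4(4 + 3/4) = 19; numerator = 4(3904/3465) + 2(156/77) = 2696/315; a_4 = (2696/315)/(19) = 2696/5985

r = -7/4; a_0 = 1; a_1 = 16/7; a_2 = 156/77; a_3 = 3904/3465; a_4 = 2696/5985


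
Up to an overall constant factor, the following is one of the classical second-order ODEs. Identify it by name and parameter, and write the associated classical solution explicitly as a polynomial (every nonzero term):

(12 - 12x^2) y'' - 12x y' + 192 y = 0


All three coefficients share the factor 12; dividing through by 12 gives  (1 - x^2) y'' - x y' + 16 y = 0.
This matches the Chebyshev equation (1 - x^2) y'' - x y' + n^2 y = 0 (note the -x y' term, not -2x y') with n^2 = 16, so n = 4; the polynomial solution is T_4(x).
With y = sum_k a_k x^k, matching x^k gives (k+2)(k+1) a_{k+2} = (k^2 - n^2) a_k = (k - 4)(k + 4) a_k. The right side vanishes at k = 4, so the series with the parity of 4 terminates at degree 4.
Standard normalization: leading coefficient of T_n is 2^(n-1), so a_4 = 2^3 = 8. Work downward with a_k = (k+1)(k+2) a_{k+2} / ((k - 4)(k + 4)):
  a_2 = (3)(4)(8) / ((2 - 4)(2 + 4)) = 96/(-12) = -8
  a_0 = (1)(2)(-8) / ((0 - 4)(0 + 4)) = -16/(-16) = 1
Hence T_4(x) = 8 x^4 - 8 x^2 + 1.

T_4(x); series = 8 x^4 - 8 x^2 + 1


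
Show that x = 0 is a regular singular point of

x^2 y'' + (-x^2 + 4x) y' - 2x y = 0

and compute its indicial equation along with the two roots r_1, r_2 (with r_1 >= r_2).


Divide by x^2 to reach normal form y'' + P_1(x) y' + P_2(x) y = 0 with P_1(x) = -1 + 4/x and P_2(x) = -2/x.
x = 0 is a singular point because the y'-coefficient -1 + 4/x has a pole at x = 0 and the y-coefficient -2/x has a pole at x = 0.
It is a regular singular point because x P_1(x) = p(x) = 4 - x and x^2 P_2(x) = q(x) = -2x are polynomials, hence analytic at x = 0.
p(0) = 4,  q(0) = 0.
Indicial equation: r(r-1) + p(0) r + q(0) = 0, i.e. r^2 + (p(0) - 1) r + q(0) = 0, i.e. r^2 + 3 r = 0.
Discriminant: (3)^2 - 4(0) = 9, so r = (-3 ± 3)/2.
Solving: r_1 = 0, r_2 = -3.

indicial: r^2 + 3 r = 0; roots r_1 = 0, r_2 = -3


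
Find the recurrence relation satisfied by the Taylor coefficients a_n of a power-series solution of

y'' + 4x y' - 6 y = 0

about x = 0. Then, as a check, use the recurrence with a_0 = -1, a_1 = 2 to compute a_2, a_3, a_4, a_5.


Substitute y = sum_n a_n x^n.
y''(x) has coefficient (n+2)(n+1) a_{n+2} at x^n;
4 x y'(x) has coefficient 4 n a_n at x^n (shift);
-6 y(x) has coefficient -6 a_n at x^n.
Matching x^n: (n+2)(n+1) a_{n+2} + (4n - 6) a_n = 0.
Thus a_{n+2} = (-4n + 6) / ((n+1)(n+2)) * a_n.

Check with a_0 = -1, a_1 = 2 (apply the recurrence for n = 0, 1, 2, 3): a_0 = -1, a_1 = 2, a_2 = -3, a_3 = 2/3, a_4 = 1/2, a_5 = -1/5.

a_(n+2) = (-4n + 6) / ((n+1)(n+2)) * a_n; check: a_0 = -1, a_1 = 2, a_2 = -3, a_3 = 2/3, a_4 = 1/2, a_5 = -1/5


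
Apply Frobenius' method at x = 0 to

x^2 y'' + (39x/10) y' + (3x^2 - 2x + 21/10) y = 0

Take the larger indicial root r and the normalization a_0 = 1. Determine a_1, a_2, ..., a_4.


Write in Frobenius form y'' + (p(x)/x) y' + (q(x)/x^2) y = 0:
  p(x) = 39/10,  q(x) = 3x^2 - 2x + 21/10.
Indicial equation: r(r-1) + (39/10) r + (21/10) = 0 -> roots r_1 = -7/5, r_2 = -3/2.
Take r = r_1 = -7/5. Let y(x) = x^r sum_{n>=0} a_n x^n with a_0 = 1.
Substitute y = x^r sum a_n x^n and match x^{r+n}. The recurrence is
  D(n) a_n - 2 a_{n-1} + 3 a_{n-2} = 0,  where D(n) = (r+n)(r+n-1) + (39/10)(r+n) + (21/10).
  a_n = [2 a_{n-1} - 3 a_{n-2}] / D(n).
Since the indicial polynomial factors as (r - r_1)(r - r_2), D(n) = (r_1 + n - r_1)(r_1 + n - r_2) = n(n + 1/10).
Evaluating step by step (a_0 = 1):
  n = 1: D(1) = 1(1 + 1/10) = 11/10; numerator = 2(1) = 2; a_1 = (2)/(11/10) = 20/11
  n = 2: D(2) = 2(2 + 1/10) = 21/5; numerator = 2(20/11) - 3(1) = 7/11; a_2 = (7/11)/(21/5) = 5/33
  n = 3: D(3) = 3(3 + 1/10) = 93/10; numerator = 2(5/33) - 3(20/11) = -170/33; a_3 = (-170/33)/(93/10) = -1700/3069
  n = 4: D(4) = 4(4 + 1/10) = 82/5; numerator = 2(-1700/3069) - 3(5/33) = -4795/3069; a_4 = (-4795/3069)/(82/5) = -23975/251658

r = -7/5; a_0 = 1; a_1 = 20/11; a_2 = 5/33; a_3 = -1700/3069; a_4 = -23975/251658


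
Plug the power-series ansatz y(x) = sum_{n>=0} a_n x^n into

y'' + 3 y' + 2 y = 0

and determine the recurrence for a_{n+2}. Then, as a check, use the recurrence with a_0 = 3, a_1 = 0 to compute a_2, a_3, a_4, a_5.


Substitute y = sum_n a_n x^n.
y''(x) has coefficient (n+2)(n+1) a_{n+2} at x^n;
3 y'(x) has coefficient 3 (n+1) a_{n+1} at x^n;
2 y(x) has coefficient 2 a_n at x^n.
Matching x^n: (n+2)(n+1) a_{n+2} + 3 (n+1) a_{n+1} + 2 a_n = 0.
Thus a_{n+2} = [-3 (n+1) a_{n+1} - 2 a_n] / ((n+1)(n+2)).

Check with a_0 = 3, a_1 = 0 (apply the recurrence for n = 0, 1, 2, 3): a_0 = 3, a_1 = 0, a_2 = -3, a_3 = 3, a_4 = -7/4, a_5 = 3/4.

a_(n+2) = [-3 (n+1) a_(n+1) - 2 a_n] / ((n+1)(n+2)); check: a_0 = 3, a_1 = 0, a_2 = -3, a_3 = 3, a_4 = -7/4, a_5 = 3/4


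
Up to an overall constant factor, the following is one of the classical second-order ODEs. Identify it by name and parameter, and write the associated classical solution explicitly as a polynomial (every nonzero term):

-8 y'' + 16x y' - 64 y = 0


All three coefficients share the factor -8; dividing through by -8 gives  y'' - 2x y' + 8 y = 0.
This matches the Hermite equation y'' - 2x y' + 2n y = 0 with 2n = 8, so n = 4; the polynomial solution is H_4(x).
With y = sum_k a_k x^k, matching x^k gives (k+2)(k+1) a_{k+2} = 2(k - n) a_k = 2(k - 4) a_k. The right side vanishes at k = 4, so the series with the parity of 4 terminates at degree 4.
Standard normalization: leading coefficient of H_n is 2^n, so a_4 = 2^4 = 16. Work downward with a_k = (k+1)(k+2) a_{k+2} / (2(k - n)):
  a_2 = (3)(4)(16) / (2(2 - 4)) = 192/(-4) = -48
  a_0 = (1)(2)(-48) / (2(0 - 4)) = -96/(-8) = 12
Hence H_4(x) = 16 x^4 - 48 x^2 + 12.

H_4(x); series = 16 x^4 - 48 x^2 + 12


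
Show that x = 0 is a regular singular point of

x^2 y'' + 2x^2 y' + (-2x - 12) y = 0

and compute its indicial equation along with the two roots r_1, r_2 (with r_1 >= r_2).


Divide by x^2 to reach normal form y'' + P_1(x) y' + P_2(x) y = 0 with P_1(x) = 2 and P_2(x) = -2/x - 12/x^2.
x = 0 is a singular point because the y-coefficient -2/x - 12/x^2 has a pole at x = 0.
It is a regular singular point because x P_1(x) = p(x) = 2x and x^2 P_2(x) = q(x) = -2x - 12 are polynomials, hence analytic at x = 0.
p(0) = 0,  q(0) = -12.
Indicial equation: r(r-1) + p(0) r + q(0) = 0, i.e. r^2 + (p(0) - 1) r + q(0) = 0, i.e. r^2 - 1 r - 12 = 0.
Discriminant: (-1)^2 - 4(-12) = 49, so r = (1 ± 7)/2.
Solving: r_1 = 4, r_2 = -3.

indicial: r^2 - 1 r - 12 = 0; roots r_1 = 4, r_2 = -3


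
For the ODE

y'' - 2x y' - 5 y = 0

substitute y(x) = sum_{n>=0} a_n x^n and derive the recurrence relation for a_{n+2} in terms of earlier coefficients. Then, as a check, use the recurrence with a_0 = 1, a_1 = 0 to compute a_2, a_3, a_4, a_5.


Substitute y = sum_n a_n x^n.
y''(x) has coefficient (n+2)(n+1) a_{n+2} at x^n;
-2 x y'(x) has coefficient -2 n a_n at x^n (shift);
-5 y(x) has coefficient -5 a_n at x^n.
Matching x^n: (n+2)(n+1) a_{n+2} + (-2n - 5) a_n = 0.
Thus a_{n+2} = (2n + 5) / ((n+1)(n+2)) * a_n.

Check with a_0 = 1, a_1 = 0 (apply the recurrence for n = 0, 1, 2, 3): a_0 = 1, a_1 = 0, a_2 = 5/2, a_3 = 0, a_4 = 15/8, a_5 = 0.

a_(n+2) = (2n + 5) / ((n+1)(n+2)) * a_n; check: a_0 = 1, a_1 = 0, a_2 = 5/2, a_3 = 0, a_4 = 15/8, a_5 = 0


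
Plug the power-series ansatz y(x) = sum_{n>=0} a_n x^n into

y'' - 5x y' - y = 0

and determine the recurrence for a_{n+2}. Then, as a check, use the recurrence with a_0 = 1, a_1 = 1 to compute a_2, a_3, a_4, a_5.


Substitute y = sum_n a_n x^n.
y''(x) has coefficient (n+2)(n+1) a_{n+2} at x^n;
-5 x y'(x) has coefficient -5 n a_n at x^n (shift);
-y(x) has coefficient -1 a_n at x^n.
Matching x^n: (n+2)(n+1) a_{n+2} + (-5n - 1) a_n = 0.
Thus a_{n+2} = (5n + 1) / ((n+1)(n+2)) * a_n.

Check with a_0 = 1, a_1 = 1 (apply the recurrence for n = 0, 1, 2, 3): a_0 = 1, a_1 = 1, a_2 = 1/2, a_3 = 1, a_4 = 11/24, a_5 = 4/5.

a_(n+2) = (5n + 1) / ((n+1)(n+2)) * a_n; check: a_0 = 1, a_1 = 1, a_2 = 1/2, a_3 = 1, a_4 = 11/24, a_5 = 4/5


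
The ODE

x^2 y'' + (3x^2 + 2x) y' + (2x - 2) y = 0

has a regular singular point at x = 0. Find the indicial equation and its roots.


Divide by x^2 to reach normal form y'' + P_1(x) y' + P_2(x) y = 0 with P_1(x) = 3 + 2/x and P_2(x) = 2/x - 2/x^2.
x = 0 is a singular point because the y'-coefficient 3 + 2/x has a pole at x = 0 and the y-coefficient 2/x - 2/x^2 has a pole at x = 0.
It is a regular singular point because x P_1(x) = p(x) = 3x + 2 and x^2 P_2(x) = q(x) = 2x - 2 are polynomials, hence analytic at x = 0.
p(0) = 2,  q(0) = -2.
Indicial equation: r(r-1) + p(0) r + q(0) = 0, i.e. r^2 + (p(0) - 1) r + q(0) = 0, i.e. r^2 + 1 r - 2 = 0.
Discriminant: (1)^2 - 4(-2) = 9, so r = (-1 ± 3)/2.
Solving: r_1 = 1, r_2 = -2.

indicial: r^2 + 1 r - 2 = 0; roots r_1 = 1, r_2 = -2


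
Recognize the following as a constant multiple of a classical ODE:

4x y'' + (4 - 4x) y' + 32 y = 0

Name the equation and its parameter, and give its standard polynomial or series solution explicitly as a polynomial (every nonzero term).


All three coefficients share the factor 4; dividing through by 4 gives  x y'' + (1 - x) y' + 8 y = 0.
This matches the Laguerre equation x y'' + (1 - x) y' + n y = 0 with n = 8; the polynomial solution is L_8(x).
With y = sum_k a_k x^k, matching x^k gives (k+1)k a_{k+1} + (k+1) a_{k+1} - k a_k + n a_k = 0, i.e. (k+1)^2 a_{k+1} = (k - n) a_k = (k - 8) a_k. The right side vanishes at k = 8, so the series terminates at degree 8.
Standard normalization L_n(0) = 1 gives a_0 = 1. Work upward with a_{k+1} = (k - 8) a_k / (k+1)^2:
  a_1 = (0 - 8)(1) / 1^2 = -8/1 = -8
  a_2 = (1 - 8)(-8) / 2^2 = 56/4 = 14
  a_3 = (2 - 8)(14) / 3^2 = -84/9 = -28/3
  a_4 = (3 - 8)(-28/3) / 4^2 = (140/3)/16 = 35/12
  a_5 = (4 - 8)(35/12) / 5^2 = (-35/3)/25 = -7/15
  a_6 = (5 - 8)(-7/15) / 6^2 = (7/5)/36 = 7/180
  a_7 = (6 - 8)(7/180) / 7^2 = (-7/90)/49 = -1/630
  a_8 = (7 - 8)(-1/630) / 8^2 = (1/630)/64 = 1/40320
Hence L_8(x) = x^8/40320 - x^7/630 + 7 x^6/180 - 7 x^5/15 + 35 x^4/12 - 28 x^3/3 + 14 x^2 - 8 x + 1.

L_8(x); series = x^8/40320 - x^7/630 + 7 x^6/180 - 7 x^5/15 + 35 x^4/12 - 28 x^3/3 + 14 x^2 - 8 x + 1


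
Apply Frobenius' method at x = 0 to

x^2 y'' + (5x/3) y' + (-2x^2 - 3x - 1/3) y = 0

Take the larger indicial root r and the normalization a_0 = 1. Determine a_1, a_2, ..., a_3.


Write in Frobenius form y'' + (p(x)/x) y' + (q(x)/x^2) y = 0:
  p(x) = 5/3,  q(x) = -2x^2 - 3x - 1/3.
Indicial equation: r(r-1) + (5/3) r + (-1/3) = 0 -> roots r_1 = 1/3, r_2 = -1.
Take r = r_1 = 1/3. Let y(x) = x^r sum_{n>=0} a_n x^n with a_0 = 1.
Substitute y = x^r sum a_n x^n and match x^{r+n}. The recurrence is
  D(n) a_n - 3 a_{n-1} - 2 a_{n-2} = 0,  where D(n) = (r+n)(r+n-1) + (5/3)(r+n) + (-1/3).
  a_n = [3 a_{n-1} + 2 a_{n-2}] / D(n).
Since the indicial polynomial factors as (r - r_1)(r - r_2), D(n) = (r_1 + n - r_1)(r_1 + n - r_2) = n(n + 4/3).
Evaluating step by step (a_0 = 1):
  n = 1: D(1) = 1(1 + 4/3) = 7/3; numerator = 3(1) = 3; a_1 = (3)/(7/3) = 9/7
  n = 2: D(2) = 2(2 + 4/3) = 20/3; numerator = 3(9/7) + 2(1) = 41/7; a_2 = (41/7)/(20/3) = 123/140
  n = 3: D(3) = 3(3 + 4/3) = 13; numerator = 3(123/140) + 2(9/7) = 729/140; a_3 = (729/140)/(13) = 729/1820

r = 1/3; a_0 = 1; a_1 = 9/7; a_2 = 123/140; a_3 = 729/1820


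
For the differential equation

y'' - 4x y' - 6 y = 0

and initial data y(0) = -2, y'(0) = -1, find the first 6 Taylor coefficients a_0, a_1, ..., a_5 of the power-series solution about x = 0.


Ansatz: y(x) = sum_{n>=0} a_n x^n, so y'(x) = sum_{n>=1} n a_n x^(n-1) and y''(x) = sum_{n>=2} n(n-1) a_n x^(n-2).
Substitute into P(x) y'' + Q(x) y' + R(x) y = 0 with P(x) = 1, Q(x) = -4x, R(x) = -6, and match powers of x.
Initial conditions: a_0 = -2, a_1 = -1.
Setting the coefficient of each power of x to zero and solving order by order (substituting the coefficients already found):
  x^0: 2 a_2 - 6 a_0 = 0  ->  2 a_2 = 6 a_0 = -12  ->  a_2 = -6
  x^1: 6 a_3 - 10 a_1 = 0  ->  6 a_3 = 10 a_1 = -10  ->  a_3 = -5/3
  x^2: 12 a_4 - 14 a_2 = 0  ->  12 a_4 = 14 a_2 = -84  ->  a_4 = -7
  x^3: 20 a_5 - 18 a_3 = 0  ->  20 a_5 = 18 a_3 = -30  ->  a_5 = -3/2
Truncated series: y(x) = -2 - x - 6 x^2 - (5/3) x^3 - 7 x^4 - (3/2) x^5 + O(x^6).

a_0 = -2; a_1 = -1; a_2 = -6; a_3 = -5/3; a_4 = -7; a_5 = -3/2


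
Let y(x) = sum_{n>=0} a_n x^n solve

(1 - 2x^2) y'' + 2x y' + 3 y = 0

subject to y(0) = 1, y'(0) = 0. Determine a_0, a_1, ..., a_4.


Ansatz: y(x) = sum_{n>=0} a_n x^n, so y'(x) = sum_{n>=1} n a_n x^(n-1) and y''(x) = sum_{n>=2} n(n-1) a_n x^(n-2).
Substitute into P(x) y'' + Q(x) y' + R(x) y = 0 with P(x) = 1 - 2x^2, Q(x) = 2x, R(x) = 3, and match powers of x.
Initial conditions: a_0 = 1, a_1 = 0.
Setting the coefficient of each power of x to zero and solving order by order (substituting the coefficients already found):
  x^0: 2 a_2 + 3 a_0 = 0  ->  2 a_2 = -3 a_0 = -3  ->  a_2 = -3/2
  x^1: 6 a_3 + 5 a_1 = 0  ->  6 a_3 = -5 a_1 = 0  ->  a_3 = 0
  x^2: 12 a_4 + 3 a_2 = 0  ->  12 a_4 = -3 a_2 = 9/2  ->  a_4 = 3/8
Truncated series: y(x) = 1 - (3/2) x^2 + (3/8) x^4 + O(x^5).

a_0 = 1; a_1 = 0; a_2 = -3/2; a_3 = 0; a_4 = 3/8


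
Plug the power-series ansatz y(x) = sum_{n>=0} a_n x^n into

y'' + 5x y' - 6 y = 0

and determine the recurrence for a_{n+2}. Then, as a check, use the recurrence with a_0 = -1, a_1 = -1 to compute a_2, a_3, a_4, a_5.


Substitute y = sum_n a_n x^n.
y''(x) has coefficient (n+2)(n+1) a_{n+2} at x^n;
5 x y'(x) has coefficient 5 n a_n at x^n (shift);
-6 y(x) has coefficient -6 a_n at x^n.
Matching x^n: (n+2)(n+1) a_{n+2} + (5n - 6) a_n = 0.
Thus a_{n+2} = (-5n + 6) / ((n+1)(n+2)) * a_n.

Check with a_0 = -1, a_1 = -1 (apply the recurrence for n = 0, 1, 2, 3): a_0 = -1, a_1 = -1, a_2 = -3, a_3 = -1/6, a_4 = 1, a_5 = 3/40.

a_(n+2) = (-5n + 6) / ((n+1)(n+2)) * a_n; check: a_0 = -1, a_1 = -1, a_2 = -3, a_3 = -1/6, a_4 = 1, a_5 = 3/40


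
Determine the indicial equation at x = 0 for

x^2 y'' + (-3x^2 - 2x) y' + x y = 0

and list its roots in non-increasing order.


Divide by x^2 to reach normal form y'' + P_1(x) y' + P_2(x) y = 0 with P_1(x) = -3 - 2/x and P_2(x) = 1/x.
x = 0 is a singular point because the y'-coefficient -3 - 2/x has a pole at x = 0 and the y-coefficient 1/x has a pole at x = 0.
It is a regular singular point because x P_1(x) = p(x) = -3x - 2 and x^2 P_2(x) = q(x) = x are polynomials, hence analytic at x = 0.
p(0) = -2,  q(0) = 0.
Indicial equation: r(r-1) + p(0) r + q(0) = 0, i.e. r^2 + (p(0) - 1) r + q(0) = 0, i.e. r^2 - 3 r = 0.
Discriminant: (-3)^2 - 4(0) = 9, so r = (3 ± 3)/2.
Solving: r_1 = 3, r_2 = 0.

indicial: r^2 - 3 r = 0; roots r_1 = 3, r_2 = 0


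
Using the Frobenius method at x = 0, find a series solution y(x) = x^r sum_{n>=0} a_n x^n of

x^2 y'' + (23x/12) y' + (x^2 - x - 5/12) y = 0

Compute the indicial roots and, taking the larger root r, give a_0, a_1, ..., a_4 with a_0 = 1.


Write in Frobenius form y'' + (p(x)/x) y' + (q(x)/x^2) y = 0:
  p(x) = 23/12,  q(x) = x^2 - x - 5/12.
Indicial equation: r(r-1) + (23/12) r + (-5/12) = 0 -> roots r_1 = 1/3, r_2 = -5/4.
Take r = r_1 = 1/3. Let y(x) = x^r sum_{n>=0} a_n x^n with a_0 = 1.
Substitute y = x^r sum a_n x^n and match x^{r+n}. The recurrence is
  D(n) a_n - 1 a_{n-1} + 1 a_{n-2} = 0,  where D(n) = (r+n)(r+n-1) + (23/12)(r+n) + (-5/12).
  a_n = [1 a_{n-1} - 1 a_{n-2}] / D(n).
Since the indicial polynomial factors as (r - r_1)(r - r_2), D(n) = (r_1 + n - r_1)(r_1 + n - r_2) = n(n + 19/12).
Evaluating step by step (a_0 = 1):
  n = 1: D(1) = 1(1 + 19/12) = 31/12; numerator = 1(1) = 1; a_1 = (1)/(31/12) = 12/31
  n = 2: D(2) = 2(2 + 19/12) = 43/6; numerator = 1(12/31) - 1(1) = -19/31; a_2 = (-19/31)/(43/6) = -114/1333
  n = 3: D(3) = 3(3 + 19/12) = 55/4; numerator = 1(-114/1333) - 1(12/31) = -630/1333; a_3 = (-630/1333)/(55/4) = -504/14663
  n = 4: D(4) = 4(4 + 19/12) = 67/3; numerator = 1(-504/14663) - 1(-114/1333) = 750/14663; a_4 = (750/14663)/(67/3) = 2250/982421

r = 1/3; a_0 = 1; a_1 = 12/31; a_2 = -114/1333; a_3 = -504/14663; a_4 = 2250/982421


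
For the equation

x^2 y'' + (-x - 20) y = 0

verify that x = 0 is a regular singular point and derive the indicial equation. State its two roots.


Divide by x^2 to reach normal form y'' + P_1(x) y' + P_2(x) y = 0 with P_1(x) = 0 and P_2(x) = -1/x - 20/x^2.
x = 0 is a singular point because the y-coefficient -1/x - 20/x^2 has a pole at x = 0.
It is a regular singular point because x P_1(x) = p(x) = 0 and x^2 P_2(x) = q(x) = -x - 20 are polynomials, hence analytic at x = 0.
p(0) = 0,  q(0) = -20.
Indicial equation: r(r-1) + p(0) r + q(0) = 0, i.e. r^2 + (p(0) - 1) r + q(0) = 0, i.e. r^2 - 1 r - 20 = 0.
Discriminant: (-1)^2 - 4(-20) = 81, so r = (1 ± 9)/2.
Solving: r_1 = 5, r_2 = -4.

indicial: r^2 - 1 r - 20 = 0; roots r_1 = 5, r_2 = -4


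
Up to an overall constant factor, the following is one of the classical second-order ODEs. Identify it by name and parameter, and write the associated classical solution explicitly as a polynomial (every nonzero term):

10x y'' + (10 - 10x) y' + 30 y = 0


All three coefficients share the factor 10; dividing through by 10 gives  x y'' + (1 - x) y' + 3 y = 0.
This matches the Laguerre equation x y'' + (1 - x) y' + n y = 0 with n = 3; the polynomial solution is L_3(x).
With y = sum_k a_k x^k, matching x^k gives (k+1)k a_{k+1} + (k+1) a_{k+1} - k a_k + n a_k = 0, i.e. (k+1)^2 a_{k+1} = (k - n) a_k = (k - 3) a_k. The right side vanishes at k = 3, so the series terminates at degree 3.
Standard normalization L_n(0) = 1 gives a_0 = 1. Work upward with a_{k+1} = (k - 3) a_k / (k+1)^2:
  a_1 = (0 - 3)(1) / 1^2 = -3/1 = -3
  a_2 = (1 - 3)(-3) / 2^2 = 6/4 = 3/2
  a_3 = (2 - 3)(3/2) / 3^2 = (-3/2)/9 = -1/6
Hence L_3(x) = -x^3/6 + 3 x^2/2 - 3 x + 1.

L_3(x); series = -x^3/6 + 3 x^2/2 - 3 x + 1


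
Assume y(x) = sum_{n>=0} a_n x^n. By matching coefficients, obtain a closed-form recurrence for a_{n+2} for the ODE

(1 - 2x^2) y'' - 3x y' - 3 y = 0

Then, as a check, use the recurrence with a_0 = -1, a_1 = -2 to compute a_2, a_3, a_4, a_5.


Substitute y = sum_n a_n x^n.
(1 - 2 x^2) y'' contributes (n+2)(n+1) a_{n+2} - 2 n(n-1) a_n at x^n.
-3 x y'(x) contributes -3 n a_n at x^n.
-3 y(x) contributes -3 a_n at x^n.
Matching x^n: (n+2)(n+1) a_{n+2} + (-2 n(n-1) - 3 n - 3) a_n = 0.
Thus a_{n+2} = (2 n(n-1) + 3 n + 3) / ((n+1)(n+2)) * a_n.

Check with a_0 = -1, a_1 = -2 (apply the recurrence for n = 0, 1, 2, 3): a_0 = -1, a_1 = -2, a_2 = -3/2, a_3 = -2, a_4 = -13/8, a_5 = -12/5.

a_(n+2) = (2 n(n-1) + 3 n + 3) / ((n+1)(n+2)) * a_n; check: a_0 = -1, a_1 = -2, a_2 = -3/2, a_3 = -2, a_4 = -13/8, a_5 = -12/5


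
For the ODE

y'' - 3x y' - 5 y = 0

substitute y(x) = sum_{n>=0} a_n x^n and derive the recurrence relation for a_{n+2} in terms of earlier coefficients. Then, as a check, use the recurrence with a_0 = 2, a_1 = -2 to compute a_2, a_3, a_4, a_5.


Substitute y = sum_n a_n x^n.
y''(x) has coefficient (n+2)(n+1) a_{n+2} at x^n;
-3 x y'(x) has coefficient -3 n a_n at x^n (shift);
-5 y(x) has coefficient -5 a_n at x^n.
Matching x^n: (n+2)(n+1) a_{n+2} + (-3n - 5) a_n = 0.
Thus a_{n+2} = (3n + 5) / ((n+1)(n+2)) * a_n.

Check with a_0 = 2, a_1 = -2 (apply the recurrence for n = 0, 1, 2, 3): a_0 = 2, a_1 = -2, a_2 = 5, a_3 = -8/3, a_4 = 55/12, a_5 = -28/15.

a_(n+2) = (3n + 5) / ((n+1)(n+2)) * a_n; check: a_0 = 2, a_1 = -2, a_2 = 5, a_3 = -8/3, a_4 = 55/12, a_5 = -28/15


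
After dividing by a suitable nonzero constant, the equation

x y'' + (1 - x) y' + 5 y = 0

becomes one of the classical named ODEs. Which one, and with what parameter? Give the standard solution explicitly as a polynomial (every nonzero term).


The equation is already in a standard form:  x y'' + (1 - x) y' + 5 y = 0.
This matches the Laguerre equation x y'' + (1 - x) y' + n y = 0 with n = 5; the polynomial solution is L_5(x).
With y = sum_k a_k x^k, matching x^k gives (k+1)k a_{k+1} + (k+1) a_{k+1} - k a_k + n a_k = 0, i.e. (k+1)^2 a_{k+1} = (k - n) a_k = (k - 5) a_k. The right side vanishes at k = 5, so the series terminates at degree 5.
Standard normalization L_n(0) = 1 gives a_0 = 1. Work upward with a_{k+1} = (k - 5) a_k / (k+1)^2:
  a_1 = (0 - 5)(1) / 1^2 = -5/1 = -5
  a_2 = (1 - 5)(-5) / 2^2 = 20/4 = 5
  a_3 = (2 - 5)(5) / 3^2 = -15/9 = -5/3
  a_4 = (3 - 5)(-5/3) / 4^2 = (10/3)/16 = 5/24
  a_5 = (4 - 5)(5/24) / 5^2 = (-5/24)/25 = -1/120
Hence L_5(x) = -x^5/120 + 5 x^4/24 - 5 x^3/3 + 5 x^2 - 5 x + 1.

L_5(x); series = -x^5/120 + 5 x^4/24 - 5 x^3/3 + 5 x^2 - 5 x + 1


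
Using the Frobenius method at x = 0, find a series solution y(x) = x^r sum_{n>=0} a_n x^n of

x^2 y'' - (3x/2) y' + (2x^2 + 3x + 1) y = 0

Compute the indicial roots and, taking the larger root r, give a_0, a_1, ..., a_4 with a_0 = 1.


Write in Frobenius form y'' + (p(x)/x) y' + (q(x)/x^2) y = 0:
  p(x) = -3/2,  q(x) = 2x^2 + 3x + 1.
Indicial equation: r(r-1) + (-3/2) r + (1) = 0 -> roots r_1 = 2, r_2 = 1/2.
Take r = r_1 = 2. Let y(x) = x^r sum_{n>=0} a_n x^n with a_0 = 1.
Substitute y = x^r sum a_n x^n and match x^{r+n}. The recurrence is
  D(n) a_n + 3 a_{n-1} + 2 a_{n-2} = 0,  where D(n) = (r+n)(r+n-1) + (-3/2)(r+n) + (1).
  a_n = [-3 a_{n-1} - 2 a_{n-2}] / D(n).
Since the indicial polynomial factors as (r - r_1)(r - r_2), D(n) = (r_1 + n - r_1)(r_1 + n - r_2) = n(n + 3/2).
Evaluating step by step (a_0 = 1):
  n = 1: D(1) = 1(1 + 3/2) = 5/2; numerator = -3(1) = -3; a_1 = (-3)/(5/2) = -6/5
  n = 2: D(2) = 2(2 + 3/2) = 7; numerator = -3(-6/5) - 2(1) = 8/5; a_2 = (8/5)/(7) = 8/35
  n = 3: D(3) = 3(3 + 3/2) = 27/2; numerator = -3(8/35) - 2(-6/5) = 12/7; a_3 = (12/7)/(27/2) = 8/63
  n = 4: D(4) = 4(4 + 3/2) = 22; numerator = -3(8/63) - 2(8/35) = -88/105; a_4 = (-88/105)/(22) = -4/105

r = 2; a_0 = 1; a_1 = -6/5; a_2 = 8/35; a_3 = 8/63; a_4 = -4/105


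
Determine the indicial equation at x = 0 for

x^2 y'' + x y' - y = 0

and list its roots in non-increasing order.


Divide by x^2 to reach normal form y'' + P_1(x) y' + P_2(x) y = 0 with P_1(x) = 1/x and P_2(x) = -1/x^2.
x = 0 is a singular point because the y'-coefficient 1/x has a pole at x = 0 and the y-coefficient -1/x^2 has a pole at x = 0.
It is a regular singular point because x P_1(x) = p(x) = 1 and x^2 P_2(x) = q(x) = -1 are polynomials, hence analytic at x = 0.
p(0) = 1,  q(0) = -1.
Indicial equation: r(r-1) + p(0) r + q(0) = 0, i.e. r^2 + (p(0) - 1) r + q(0) = 0, i.e. r^2 - 1 = 0.
Discriminant: (0)^2 - 4(-1) = 4, so r = (0 ± 2)/2.
Solving: r_1 = 1, r_2 = -1.

indicial: r^2 - 1 = 0; roots r_1 = 1, r_2 = -1


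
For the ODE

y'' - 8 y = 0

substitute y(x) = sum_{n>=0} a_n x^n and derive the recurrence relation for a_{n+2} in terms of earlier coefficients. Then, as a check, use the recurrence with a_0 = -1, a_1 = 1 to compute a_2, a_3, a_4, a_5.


Substitute y = sum_n a_n x^n into y'' + (const) y = 0.
y''(x) = sum_{n>=0} (n+2)(n+1) a_{n+2} x^n.
The ODE becomes sum_n [(n+2)(n+1) a_{n+2} - 8 a_n] x^n = 0.
Setting each coefficient to zero gives the recurrence:
  (n+2)(n+1) a_{n+2} - 8 a_n = 0,
  a_{n+2} = 8 / ((n+1)(n+2)) a_n.

Check with a_0 = -1, a_1 = 1 (apply the recurrence for n = 0, 1, 2, 3): a_0 = -1, a_1 = 1, a_2 = -4, a_3 = 4/3, a_4 = -8/3, a_5 = 8/15.

a_{n+2} = 8/((n+1)(n+2)) * a_n; check: a_0 = -1, a_1 = 1, a_2 = -4, a_3 = 4/3, a_4 = -8/3, a_5 = 8/15


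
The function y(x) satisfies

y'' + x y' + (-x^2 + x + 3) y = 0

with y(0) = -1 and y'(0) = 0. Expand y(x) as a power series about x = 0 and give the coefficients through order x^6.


Ansatz: y(x) = sum_{n>=0} a_n x^n, so y'(x) = sum_{n>=1} n a_n x^(n-1) and y''(x) = sum_{n>=2} n(n-1) a_n x^(n-2).
Substitute into P(x) y'' + Q(x) y' + R(x) y = 0 with P(x) = 1, Q(x) = x, R(x) = -x^2 + x + 3, and match powers of x.
Initial conditions: a_0 = -1, a_1 = 0.
Setting the coefficient of each power of x to zero and solving order by order (substituting the coefficients already found):
  x^0: 2 a_2 + 3 a_0 = 0  ->  2 a_2 = -3 a_0 = 3  ->  a_2 = 3/2
  x^1: 6 a_3 + 4 a_1 + a_0 = 0  ->  6 a_3 = -4 a_1 - a_0 = 1  ->  a_3 = 1/6
  x^2: 12 a_4 + 5 a_2 + a_1 - a_0 = 0  ->  12 a_4 = -5 a_2 - a_1 + a_0 = -17/2  ->  a_4 = -17/24
  x^3: 20 a_5 + 6 a_3 + a_2 - a_1 = 0  ->  20 a_5 = -6 a_3 - a_2 + a_1 = -5/2  ->  a_5 = -1/8
  x^4: 30 a_6 + 7 a_4 + a_3 - a_2 = 0  ->  30 a_6 = -7 a_4 - a_3 + a_2 = 151/24  ->  a_6 = 151/720
Truncated series: y(x) = -1 + (3/2) x^2 + (1/6) x^3 - (17/24) x^4 - (1/8) x^5 + (151/720) x^6 + O(x^7).

a_0 = -1; a_1 = 0; a_2 = 3/2; a_3 = 1/6; a_4 = -17/24; a_5 = -1/8; a_6 = 151/720
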